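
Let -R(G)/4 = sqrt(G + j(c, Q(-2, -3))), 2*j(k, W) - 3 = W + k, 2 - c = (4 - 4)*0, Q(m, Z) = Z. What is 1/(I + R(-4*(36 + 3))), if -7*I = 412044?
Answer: -721077/42445094864 + 49*I*sqrt(155)/42445094864 ≈ -1.6988e-5 + 1.4373e-8*I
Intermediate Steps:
I = -412044/7 (I = -1/7*412044 = -412044/7 ≈ -58863.)
c = 2 (c = 2 - (4 - 4)*0 = 2 - 0*0 = 2 - 1*0 = 2 + 0 = 2)
j(k, W) = 3/2 + W/2 + k/2 (j(k, W) = 3/2 + (W + k)/2 = 3/2 + (W/2 + k/2) = 3/2 + W/2 + k/2)
R(G) = -4*sqrt(1 + G) (R(G) = -4*sqrt(G + (3/2 + (1/2)*(-3) + (1/2)*2)) = -4*sqrt(G + (3/2 - 3/2 + 1)) = -4*sqrt(G + 1) = -4*sqrt(1 + G))
1/(I + R(-4*(36 + 3))) = 1/(-412044/7 - 4*sqrt(1 - 4*(36 + 3))) = 1/(-412044/7 - 4*sqrt(1 - 4*39)) = 1/(-412044/7 - 4*sqrt(1 - 156)) = 1/(-412044/7 - 4*I*sqrt(155))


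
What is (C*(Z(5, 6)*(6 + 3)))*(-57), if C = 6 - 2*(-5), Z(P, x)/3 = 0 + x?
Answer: -147744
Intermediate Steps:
Z(P, x) = 3*x (Z(P, x) = 3*(0 + x) = 3*x)
C = 16 (C = 6 + 10 = 16)
(C*(Z(5, 6)*(6 + 3)))*(-57) = (16*((3*6)*(6 + 3)))*(-57) = (16*(18*9))*(-57) = (16*162)*(-57) = 2592*(-57) = -147744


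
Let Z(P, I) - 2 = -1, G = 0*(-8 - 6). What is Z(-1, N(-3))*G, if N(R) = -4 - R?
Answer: 0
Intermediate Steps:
G = 0 (G = 0*(-14) = 0)
Z(P, I) = 1 (Z(P, I) = 2 - 1 = 1)
Z(-1, N(-3))*G = 1*0 = 0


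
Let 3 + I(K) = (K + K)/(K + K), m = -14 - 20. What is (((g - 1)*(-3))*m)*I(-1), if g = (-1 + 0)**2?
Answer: 0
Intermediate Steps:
m = -34
g = 1 (g = (-1)**2 = 1)
I(K) = -2 (I(K) = -3 + (K + K)/(K + K) = -3 + (2*K)/((2*K)) = -3 + (2*K)*(1/(2*K)) = -3 + 1 = -2)
(((g - 1)*(-3))*m)*I(-1) = (((1 - 1)*(-3))*(-34))*(-2) = ((0*(-3))*(-34))*(-2) = (0*(-34))*(-2) = 0*(-2) = 0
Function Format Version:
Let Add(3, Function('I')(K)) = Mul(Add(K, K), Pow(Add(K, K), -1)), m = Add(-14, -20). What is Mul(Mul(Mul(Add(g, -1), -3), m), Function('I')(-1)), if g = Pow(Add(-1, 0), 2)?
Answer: 0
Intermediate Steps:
m = -34
g = 1 (g = Pow(-1, 2) = 1)
Function('I')(K) = -2 (Function('I')(K) = Add(-3, Mul(Add(K, K), Pow(Add(K, K), -1))) = Add(-3, Mul(Mul(2, K), Pow(Mul(2, K), -1))) = Add(-3, Mul(Mul(2, K), Mul(Rational(1, 2), Pow(K, -1)))) = Add(-3, 1) = -2)
Mul(Mul(Mul(Add(g, -1), -3), m), Function('I')(-1)) = Mul(Mul(Mul(Add(1, -1), -3), -34), -2) = Mul(Mul(Mul(0, -3), -34), -2) = Mul(Mul(0, -34), -2) = Mul(0, -2) = 0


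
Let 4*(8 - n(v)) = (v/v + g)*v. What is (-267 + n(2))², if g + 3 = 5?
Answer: 271441/4 ≈ 67860.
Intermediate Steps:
g = 2 (g = -3 + 5 = 2)
n(v) = 8 - 3*v/4 (n(v) = 8 - (v/v + 2)*v/4 = 8 - (1 + 2)*v/4 = 8 - 3*v/4)
(-267 + n(2))² = (-267 + (8 - ¾*2))² = (-267 + (8 - 3/2))² = (-267 + 13/2)² = (-521/2)² = 271441/4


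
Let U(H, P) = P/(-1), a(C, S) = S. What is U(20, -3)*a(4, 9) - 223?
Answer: -196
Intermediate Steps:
U(H, P) = -P (U(H, P) = P*(-1) = -P)
U(20, -3)*a(4, 9) - 223 = -1*(-3)*9 - 223 = 3*9 - 223 = 27 - 223 = -196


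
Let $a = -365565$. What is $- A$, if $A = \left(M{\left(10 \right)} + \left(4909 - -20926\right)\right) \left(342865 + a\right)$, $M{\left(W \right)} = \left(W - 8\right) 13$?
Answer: $587044700$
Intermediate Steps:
$M{\left(W \right)} = -104 + 13 W$ ($M{\left(W \right)} = \left(-8 + W\right) 13 = -104 + 13 W$)
$A = -587044700$ ($A = \left(\left(-104 + 13 \cdot 10\right) + \left(4909 - -20926\right)\right) \left(342865 - 365565\right) = \left(\left(-104 + 130\right) + \left(4909 + 20926\right)\right) \left(-22700\right) = \left(26 + 25835\right) \left(-22700\right) = 25861 \left(-22700\right) = -587044700$)
$- A = \left(-1\right) \left(-587044700\right) = 587044700$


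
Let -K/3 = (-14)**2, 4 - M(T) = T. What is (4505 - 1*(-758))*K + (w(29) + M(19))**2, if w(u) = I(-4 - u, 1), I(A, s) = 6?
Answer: -3094563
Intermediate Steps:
M(T) = 4 - T
K = -588 (K = -3*(-14)**2 = -3*196 = -588)
w(u) = 6
(4505 - 1*(-758))*K + (w(29) + M(19))**2 = (4505 - 1*(-758))*(-588) + (6 + (4 - 1*19))**2 = (4505 + 758)*(-588) + (6 + (4 - 19))**2 = 5263*(-588) + (6 - 15)**2 = -3094644 + (-9)**2 = -3094644 + 81 = -3094563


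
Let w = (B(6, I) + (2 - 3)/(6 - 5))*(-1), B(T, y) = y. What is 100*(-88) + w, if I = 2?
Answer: -8801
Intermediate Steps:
w = -1 (w = (2 + (2 - 3)/(6 - 5))*(-1) = (2 - 1/1)*(-1) = (2 - 1*1)*(-1) = (2 - 1)*(-1) = 1*(-1) = -1)
100*(-88) + w = 100*(-88) - 1 = -8800 - 1 = -8801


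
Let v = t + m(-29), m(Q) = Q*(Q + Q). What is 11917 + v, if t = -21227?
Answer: -7628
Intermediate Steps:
m(Q) = 2*Q**2 (m(Q) = Q*(2*Q) = 2*Q**2)
v = -19545 (v = -21227 + 2*(-29)**2 = -21227 + 2*841 = -21227 + 1682 = -19545)
11917 + v = 11917 - 19545 = -7628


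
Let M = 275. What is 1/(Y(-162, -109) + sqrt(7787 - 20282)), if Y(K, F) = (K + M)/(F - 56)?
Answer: -18645/340189144 - 190575*I*sqrt(255)/340189144 ≈ -5.4808e-5 - 0.0089457*I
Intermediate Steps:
Y(K, F) = (275 + K)/(-56 + F) (Y(K, F) = (K + 275)/(F - 56) = (275 + K)/(-56 + F))
1/(Y(-162, -109) + sqrt(7787 - 20282)) = 1/((275 - 162)/(-56 - 109) + sqrt(7787 - 20282)) = 1/(113/(-165) + sqrt(-12495)) = 1/(-1/165*113 + 7*I*sqrt(255)) = 1/(-113/165 + 7*I*sqrt(255))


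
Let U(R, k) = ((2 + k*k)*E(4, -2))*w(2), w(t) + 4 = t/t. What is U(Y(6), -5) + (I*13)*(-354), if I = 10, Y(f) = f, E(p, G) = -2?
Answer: -45858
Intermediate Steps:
w(t) = -3 (w(t) = -4 + t/t = -4 + 1 = -3)
U(R, k) = 12 + 6*k**2 (U(R, k) = ((2 + k*k)*(-2))*(-3) = ((2 + k**2)*(-2))*(-3) = (-4 - 2*k**2)*(-3) = 12 + 6*k**2)
U(Y(6), -5) + (I*13)*(-354) = (12 + 6*(-5)**2) + (10*13)*(-354) = (12 + 6*25) + 130*(-354) = (12 + 150) - 46020 = 162 - 46020 = -45858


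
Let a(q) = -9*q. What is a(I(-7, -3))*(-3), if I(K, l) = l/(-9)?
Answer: 9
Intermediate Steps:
I(K, l) = -l/9 (I(K, l) = l*(-⅑) = -l/9)
a(I(-7, -3))*(-3) = -(-1)*(-3)*(-3) = -9*⅓*(-3) = -3*(-3) = 9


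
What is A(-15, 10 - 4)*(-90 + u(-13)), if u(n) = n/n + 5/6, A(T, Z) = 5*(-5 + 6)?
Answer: -2645/6 ≈ -440.83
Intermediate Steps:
A(T, Z) = 5 (A(T, Z) = 5*1 = 5)
u(n) = 11/6 (u(n) = 1 + 5*(⅙) = 1 + ⅚ = 11/6)
A(-15, 10 - 4)*(-90 + u(-13)) = 5*(-90 + 11/6) = 5*(-529/6) = -2645/6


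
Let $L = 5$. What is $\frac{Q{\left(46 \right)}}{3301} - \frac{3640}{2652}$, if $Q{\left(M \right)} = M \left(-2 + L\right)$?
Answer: $- \frac{224032}{168351} \approx -1.3307$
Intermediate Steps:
$Q{\left(M \right)} = 3 M$ ($Q{\left(M \right)} = M \left(-2 + 5\right) = M 3 = 3 M$)
$\frac{Q{\left(46 \right)}}{3301} - \frac{3640}{2652} = \frac{3 \cdot 46}{3301} - \frac{3640}{2652} = 138 \cdot \frac{1}{3301} - \frac{70}{51} = \frac{138}{3301} - \frac{70}{51} = - \frac{224032}{168351}$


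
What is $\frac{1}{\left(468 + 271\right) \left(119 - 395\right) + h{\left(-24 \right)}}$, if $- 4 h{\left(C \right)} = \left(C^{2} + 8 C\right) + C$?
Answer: $- \frac{1}{204054} \approx -4.9007 \cdot 10^{-6}$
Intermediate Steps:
$h{\left(C \right)} = - \frac{9 C}{4} - \frac{C^{2}}{4}$ ($h{\left(C \right)} = - \frac{\left(C^{2} + 8 C\right) + C}{4} = - \frac{C^{2} + 9 C}{4} = - \frac{9 C}{4} - \frac{C^{2}}{4}$)
$\frac{1}{\left(468 + 271\right) \left(119 - 395\right) + h{\left(-24 \right)}} = \frac{1}{\left(468 + 271\right) \left(119 - 395\right) - - 6 \left(9 - 24\right)} = \frac{1}{739 \left(-276\right) - \left(-6\right) \left(-15\right)} = \frac{1}{-203964 - 90} = \frac{1}{-204054} = - \frac{1}{204054}$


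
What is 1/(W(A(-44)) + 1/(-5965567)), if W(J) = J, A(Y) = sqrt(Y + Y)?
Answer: -5965567/3131743087571033 - 71175979262978*I*sqrt(22)/3131743087571033 ≈ -1.9049e-9 - 0.1066*I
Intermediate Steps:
A(Y) = sqrt(2)*sqrt(Y) (A(Y) = sqrt(2*Y) = sqrt(2)*sqrt(Y))
1/(W(A(-44)) + 1/(-5965567)) = 1/(sqrt(2)*sqrt(-44) + 1/(-5965567)) = 1/(sqrt(2)*(2*I*sqrt(11)) - 1/5965567) = 1/(2*I*sqrt(22) - 1/5965567) = 1/(-1/5965567 + 2*I*sqrt(22))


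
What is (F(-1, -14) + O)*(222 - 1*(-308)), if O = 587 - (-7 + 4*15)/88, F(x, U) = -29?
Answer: 12998515/44 ≈ 2.9542e+5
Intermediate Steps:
O = 51603/88 (O = 587 - (-7 + 60)/88 = 587 - 53/88 = 51603/88 ≈ 586.40)
(F(-1, -14) + O)*(222 - 1*(-308)) = (-29 + 51603/88)*(222 - 1*(-308)) = 49051*(222 + 308)/88 = (49051/88)*530 = 12998515/44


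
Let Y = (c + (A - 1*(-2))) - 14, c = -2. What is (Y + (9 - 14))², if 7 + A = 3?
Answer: 529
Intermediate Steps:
A = -4 (A = -7 + 3 = -4)
Y = -18 (Y = (-2 + (-4 - 1*(-2))) - 14 = (-2 + (-4 + 2)) - 14 = (-2 - 2) - 14 = -4 - 14 = -18)
(Y + (9 - 14))² = (-18 + (9 - 14))² = (-18 - 5)² = (-23)² = 529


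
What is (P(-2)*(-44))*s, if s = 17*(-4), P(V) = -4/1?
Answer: -11968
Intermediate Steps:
P(V) = -4 (P(V) = -4*1 = -4)
s = -68
(P(-2)*(-44))*s = -4*(-44)*(-68) = 176*(-68) = -11968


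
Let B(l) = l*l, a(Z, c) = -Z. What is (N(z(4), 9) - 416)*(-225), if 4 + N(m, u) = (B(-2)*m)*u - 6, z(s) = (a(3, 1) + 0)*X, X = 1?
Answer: 120150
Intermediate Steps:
z(s) = -3 (z(s) = (-1*3 + 0)*1 = (-3 + 0)*1 = -3*1 = -3)
B(l) = l²
N(m, u) = -10 + 4*m*u (N(m, u) = -4 + (((-2)²*m)*u - 6) = -4 + ((4*m)*u - 6) = -4 + (4*m*u - 6) = -4 + (-6 + 4*m*u) = -10 + 4*m*u)
(N(z(4), 9) - 416)*(-225) = ((-10 + 4*(-3)*9) - 416)*(-225) = ((-10 - 108) - 416)*(-225) = (-118 - 416)*(-225) = -534*(-225) = 120150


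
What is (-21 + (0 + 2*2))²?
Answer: 289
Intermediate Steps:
(-21 + (0 + 2*2))² = (-21 + (0 + 4))² = (-21 + 4)² = (-17)² = 289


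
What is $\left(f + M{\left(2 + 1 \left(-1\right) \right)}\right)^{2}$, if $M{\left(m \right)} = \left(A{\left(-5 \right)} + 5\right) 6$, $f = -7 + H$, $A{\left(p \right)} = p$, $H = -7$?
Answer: $196$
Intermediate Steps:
$f = -14$ ($f = -7 - 7 = -14$)
$M{\left(m \right)} = 0$ ($M{\left(m \right)} = \left(-5 + 5\right) 6 = 0 \cdot 6 = 0$)
$\left(f + M{\left(2 + 1 \left(-1\right) \right)}\right)^{2} = \left(-14 + 0\right)^{2} = \left(-14\right)^{2} = 196$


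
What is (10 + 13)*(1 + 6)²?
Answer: 1127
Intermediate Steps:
(10 + 13)*(1 + 6)² = 23*7² = 23*49 = 1127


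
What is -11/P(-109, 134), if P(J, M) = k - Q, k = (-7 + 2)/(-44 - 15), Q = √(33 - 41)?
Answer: -3245/27873 - 76582*I*√2/27873 ≈ -0.11642 - 3.8856*I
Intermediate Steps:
Q = 2*I*√2 (Q = √(-8) = 2*I*√2 ≈ 2.8284*I)
k = 5/59 (k = -5/(-59) = -5*(-1/59) = 5/59 ≈ 0.084746)
P(J, M) = 5/59 - 2*I*√2
-11/P(-109, 134) = -11/(5/59 - 2*I*√2)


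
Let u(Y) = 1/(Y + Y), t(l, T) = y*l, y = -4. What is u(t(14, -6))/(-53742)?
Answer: 1/6019104 ≈ 1.6614e-7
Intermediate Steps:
t(l, T) = -4*l
u(Y) = 1/(2*Y)
u(t(14, -6))/(-53742) = (1/(2*((-4*14))))/(-53742) = ((½)/(-56))*(-1/53742) = ((½)*(-1/56))*(-1/53742) = -1/112*(-1/53742) = 1/6019104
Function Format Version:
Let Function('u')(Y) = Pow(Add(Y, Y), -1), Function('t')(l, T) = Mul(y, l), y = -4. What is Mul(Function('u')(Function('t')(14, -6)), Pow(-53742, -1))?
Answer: Rational(1, 6019104) ≈ 1.6614e-7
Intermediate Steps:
Function('t')(l, T) = Mul(-4, l)
Function('u')(Y) = Mul(Rational(1, 2), Pow(Y, -1)) (Function('u')(Y) = Pow(Mul(2, Y), -1) = Mul(Rational(1, 2), Pow(Y, -1)))
Mul(Function('u')(Function('t')(14, -6)), Pow(-53742, -1)) = Mul(Mul(Rational(1, 2), Pow(Mul(-4, 14), -1)), Pow(-53742, -1)) = Mul(Mul(Rational(1, 2), Pow(-56, -1)), Rational(-1, 53742)) = Mul(Mul(Rational(1, 2), Rational(-1, 56)), Rational(-1, 53742)) = Mul(Rational(-1, 112), Rational(-1, 53742)) = Rational(1, 6019104)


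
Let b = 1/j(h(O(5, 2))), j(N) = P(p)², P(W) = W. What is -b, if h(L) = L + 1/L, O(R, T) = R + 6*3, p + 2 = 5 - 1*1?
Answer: -¼ ≈ -0.25000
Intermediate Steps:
p = 2 (p = -2 + (5 - 1*1) = -2 + (5 - 1) = -2 + 4 = 2)
O(R, T) = 18 + R (O(R, T) = R + 18 = 18 + R)
j(N) = 4 (j(N) = 2² = 4)
b = ¼ (b = 1/4 = ¼ ≈ 0.25000)
-b = -1*¼ = -¼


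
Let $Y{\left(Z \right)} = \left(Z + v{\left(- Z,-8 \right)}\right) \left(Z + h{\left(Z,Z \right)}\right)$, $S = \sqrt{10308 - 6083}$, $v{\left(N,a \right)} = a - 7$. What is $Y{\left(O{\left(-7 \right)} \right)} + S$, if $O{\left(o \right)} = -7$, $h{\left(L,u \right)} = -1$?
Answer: $241$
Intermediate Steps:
$v{\left(N,a \right)} = -7 + a$
$S = 65$ ($S = \sqrt{4225} = 65$)
$Y{\left(Z \right)} = \left(-1 + Z\right) \left(-15 + Z\right)$ ($Y{\left(Z \right)} = \left(Z - 15\right) \left(Z - 1\right) = \left(Z - 15\right) \left(-1 + Z\right) = \left(-15 + Z\right) \left(-1 + Z\right) = \left(-1 + Z\right) \left(-15 + Z\right)$)
$Y{\left(O{\left(-7 \right)} \right)} + S = \left(15 + \left(-7\right)^{2} - -112\right) + 65 = \left(15 + 49 + 112\right) + 65 = 176 + 65 = 241$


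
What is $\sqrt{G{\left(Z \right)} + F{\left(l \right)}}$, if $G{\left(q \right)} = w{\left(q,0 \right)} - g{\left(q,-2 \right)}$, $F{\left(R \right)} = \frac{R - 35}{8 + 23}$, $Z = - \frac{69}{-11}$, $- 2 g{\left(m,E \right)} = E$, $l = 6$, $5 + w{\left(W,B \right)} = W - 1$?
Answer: $\frac{9 i \sqrt{2387}}{341} \approx 1.2895 i$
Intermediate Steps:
$w{\left(W,B \right)} = -6 + W$ ($w{\left(W,B \right)} = -5 + \left(W - 1\right) = -5 + \left(-1 + W\right) = -6 + W$)
$g{\left(m,E \right)} = - \frac{E}{2}$
$Z = \frac{69}{11}$ ($Z = \left(-69\right) \left(- \frac{1}{11}\right) = \frac{69}{11} \approx 6.2727$)
$F{\left(R \right)} = - \frac{35}{31} + \frac{R}{31}$ ($F{\left(R \right)} = \frac{-35 + R}{31} = \left(-35 + R\right) \frac{1}{31} = - \frac{35}{31} + \frac{R}{31}$)
$G{\left(q \right)} = -7 + q$ ($G{\left(q \right)} = \left(-6 + q\right) - \left(- \frac{1}{2}\right) \left(-2\right) = \left(-6 + q\right) - 1 = -7 + q$)
$\sqrt{G{\left(Z \right)} + F{\left(l \right)}} = \sqrt{\left(-7 + \frac{69}{11}\right) + \left(- \frac{35}{31} + \frac{1}{31} \cdot 6\right)} = \sqrt{- \frac{8}{11} + \left(- \frac{35}{31} + \frac{6}{31}\right)} = \sqrt{- \frac{8}{11} - \frac{29}{31}} = \sqrt{- \frac{567}{341}} = \frac{9 i \sqrt{2387}}{341}$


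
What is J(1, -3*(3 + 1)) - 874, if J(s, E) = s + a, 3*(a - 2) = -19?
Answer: -2632/3 ≈ -877.33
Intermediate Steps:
a = -13/3 (a = 2 + (⅓)*(-19) = 2 - 19/3 = -13/3 ≈ -4.3333)
J(s, E) = -13/3 + s (J(s, E) = s - 13/3 = -13/3 + s)
J(1, -3*(3 + 1)) - 874 = (-13/3 + 1) - 874 = -10/3 - 874 = -2632/3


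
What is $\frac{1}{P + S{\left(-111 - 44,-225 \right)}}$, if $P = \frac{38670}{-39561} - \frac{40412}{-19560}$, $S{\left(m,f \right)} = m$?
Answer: $- \frac{64484430}{9924890489} \approx -0.0064972$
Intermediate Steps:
$P = \frac{70196161}{64484430}$ ($P = 38670 \left(- \frac{1}{39561}\right) - - \frac{10103}{4890} = - \frac{12890}{13187} + \frac{10103}{4890} = \frac{70196161}{64484430} \approx 1.0886$)
$\frac{1}{P + S{\left(-111 - 44,-225 \right)}} = \frac{1}{\frac{70196161}{64484430} - 155} = \frac{1}{- \frac{9924890489}{64484430}} = - \frac{64484430}{9924890489}$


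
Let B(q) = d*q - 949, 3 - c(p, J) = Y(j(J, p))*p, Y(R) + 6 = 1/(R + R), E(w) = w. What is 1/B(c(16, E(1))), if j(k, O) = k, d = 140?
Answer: 1/11791 ≈ 8.4810e-5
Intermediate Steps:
Y(R) = -6 + 1/(2*R) (Y(R) = -6 + 1/(R + R) = -6 + 1/(2*R))
c(p, J) = 3 - p*(-6 + 1/(2*J)) (c(p, J) = 3 - (-6 + 1/(2*J))*p = 3 - p*(-6 + 1/(2*J)))
B(q) = -949 + 140*q (B(q) = 140*q - 949 = -949 + 140*q)
1/B(c(16, E(1))) = 1/(-949 + 140*(3 + 6*16 - 1/2*16/1)) = 1/(-949 + 140*(3 + 96 - 1/2*16*1)) = 1/(-949 + 140*(3 + 96 - 8)) = 1/(-949 + 140*91) = 1/(-949 + 12740) = 1/11791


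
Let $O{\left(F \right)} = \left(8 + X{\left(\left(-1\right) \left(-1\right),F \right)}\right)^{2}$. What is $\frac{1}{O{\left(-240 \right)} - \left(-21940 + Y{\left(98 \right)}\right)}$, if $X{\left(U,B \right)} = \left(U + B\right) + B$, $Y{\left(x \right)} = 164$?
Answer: $\frac{1}{243617} \approx 4.1048 \cdot 10^{-6}$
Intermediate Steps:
$X{\left(U,B \right)} = U + 2 B$ ($X{\left(U,B \right)} = \left(B + U\right) + B = U + 2 B$)
$O{\left(F \right)} = \left(9 + 2 F\right)^{2}$ ($O{\left(F \right)} = \left(8 + \left(\left(-1\right) \left(-1\right) + 2 F\right)\right)^{2} = \left(8 + \left(1 + 2 F\right)\right)^{2} = \left(9 + 2 F\right)^{2}$)
$\frac{1}{O{\left(-240 \right)} - \left(-21940 + Y{\left(98 \right)}\right)} = \frac{1}{\left(9 + 2 \left(-240\right)\right)^{2} + \left(21940 - 164\right)} = \frac{1}{\left(9 - 480\right)^{2} + \left(21940 - 164\right)} = \frac{1}{\left(-471\right)^{2} + 21776} = \frac{1}{221841 + 21776} = \frac{1}{243617}$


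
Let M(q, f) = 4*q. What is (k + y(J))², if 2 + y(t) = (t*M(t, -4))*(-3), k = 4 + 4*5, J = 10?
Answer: 1387684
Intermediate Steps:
k = 24 (k = 4 + 20 = 24)
y(t) = -2 - 12*t² (y(t) = -2 + (t*(4*t))*(-3) = -2 + (4*t²)*(-3) = -2 - 12*t²)
(k + y(J))² = (24 + (-2 - 12*10²))² = (24 + (-2 - 12*100))² = (24 + (-2 - 1200))² = (24 - 1202)² = (-1178)² = 1387684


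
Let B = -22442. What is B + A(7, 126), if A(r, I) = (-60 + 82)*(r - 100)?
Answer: -24488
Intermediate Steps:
A(r, I) = -2200 + 22*r (A(r, I) = 22*(-100 + r) = -2200 + 22*r)
B + A(7, 126) = -22442 + (-2200 + 22*7) = -22442 + (-2200 + 154) = -22442 - 2046 = -24488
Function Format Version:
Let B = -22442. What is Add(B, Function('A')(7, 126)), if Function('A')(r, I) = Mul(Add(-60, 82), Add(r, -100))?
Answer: -24488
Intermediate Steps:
Function('A')(r, I) = Add(-2200, Mul(22, r)) (Function('A')(r, I) = Mul(22, Add(-100, r)) = Add(-2200, Mul(22, r)))
Add(B, Function('A')(7, 126)) = Add(-22442, Add(-2200, Mul(22, 7))) = Add(-22442, Add(-2200, 154)) = Add(-22442, -2046) = -24488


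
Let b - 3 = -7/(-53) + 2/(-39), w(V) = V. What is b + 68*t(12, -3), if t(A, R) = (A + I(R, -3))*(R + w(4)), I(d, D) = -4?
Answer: 1130816/2067 ≈ 547.08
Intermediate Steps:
t(A, R) = (-4 + A)*(4 + R) (t(A, R) = (A - 4)*(R + 4) = (-4 + A)*(4 + R))
b = 6368/2067 (b = 3 + (-7/(-53) + 2/(-39)) = 3 + (-7*(-1/53) + 2*(-1/39)) = 3 + (7/53 - 2/39) = 3 + 167/2067 = 6368/2067 ≈ 3.0808)
b + 68*t(12, -3) = 6368/2067 + 68*(-16 - 4*(-3) + 4*12 + 12*(-3)) = 6368/2067 + 68*(-16 + 12 + 48 - 36) = 6368/2067 + 68*8 = 6368/2067 + 544 = 1130816/2067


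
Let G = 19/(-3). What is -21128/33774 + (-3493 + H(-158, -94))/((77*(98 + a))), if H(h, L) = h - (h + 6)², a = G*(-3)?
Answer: -14025199/3900897 ≈ -3.5954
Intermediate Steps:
G = -19/3 (G = 19*(-⅓) = -19/3 ≈ -6.3333)
a = 19 (a = -19/3*(-3) = 19)
H(h, L) = h - (6 + h)²
-21128/33774 + (-3493 + H(-158, -94))/((77*(98 + a))) = -21128/33774 + (-3493 + (-158 - (6 - 158)²))/((77*(98 + 19))) = -21128*1/33774 + (-3493 + (-158 - 1*(-152)²))/((77*117)) = -10564/16887 + (-3493 + (-158 - 1*23104))/9009 = -10564/16887 + (-3493 + (-158 - 23104))*(1/9009) = -10564/16887 + (-3493 - 23262)*(1/9009) = -10564/16887 - 26755*1/9009 = -10564/16887 - 26755/9009 = -14025199/3900897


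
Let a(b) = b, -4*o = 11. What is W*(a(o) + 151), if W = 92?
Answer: 13639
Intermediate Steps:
o = -11/4 (o = -1/4*11 = -11/4 ≈ -2.7500)
W*(a(o) + 151) = 92*(-11/4 + 151) = 92*(593/4) = 13639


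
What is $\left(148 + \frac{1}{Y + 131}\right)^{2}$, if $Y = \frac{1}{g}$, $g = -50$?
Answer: $\frac{939546367204}{42889401} \approx 21906.0$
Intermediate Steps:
$Y = - \frac{1}{50}$ ($Y = \frac{1}{-50} = - \frac{1}{50} \approx -0.02$)
$\left(148 + \frac{1}{Y + 131}\right)^{2} = \left(148 + \frac{1}{- \frac{1}{50} + 131}\right)^{2} = \left(148 + \frac{1}{\frac{6549}{50}}\right)^{2} = \left(148 + \frac{50}{6549}\right)^{2} = \left(\frac{969302}{6549}\right)^{2} = \frac{939546367204}{42889401}$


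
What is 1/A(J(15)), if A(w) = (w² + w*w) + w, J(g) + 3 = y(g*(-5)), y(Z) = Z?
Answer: 1/12090 ≈ 8.2713e-5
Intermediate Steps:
J(g) = -3 - 5*g (J(g) = -3 + g*(-5) = -3 - 5*g)
A(w) = w + 2*w² (A(w) = (w² + w²) + w = 2*w² + w = w + 2*w²)
1/A(J(15)) = 1/((-3 - 5*15)*(1 + 2*(-3 - 5*15))) = 1/((-3 - 75)*(1 + 2*(-3 - 75))) = 1/(-78*(1 + 2*(-78))) = 1/(-78*(1 - 156)) = 1/(-78*(-155)) = 1/12090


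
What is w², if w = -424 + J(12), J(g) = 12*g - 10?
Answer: 84100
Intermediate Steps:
J(g) = -10 + 12*g
w = -290 (w = -424 + (-10 + 12*12) = -424 + (-10 + 144) = -424 + 134 = -290)
w² = (-290)² = 84100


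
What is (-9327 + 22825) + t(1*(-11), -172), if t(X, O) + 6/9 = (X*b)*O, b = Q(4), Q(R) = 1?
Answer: 46168/3 ≈ 15389.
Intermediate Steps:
b = 1
t(X, O) = -⅔ + O*X (t(X, O) = -⅔ + (X*1)*O = -⅔ + X*O = -⅔ + O*X)
(-9327 + 22825) + t(1*(-11), -172) = (-9327 + 22825) + (-⅔ - 172*(-11)) = 13498 + (-⅔ - 172*(-11)) = 13498 + (-⅔ + 1892) = 13498 + 5674/3 = 46168/3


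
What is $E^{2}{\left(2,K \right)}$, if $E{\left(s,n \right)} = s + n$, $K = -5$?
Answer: $9$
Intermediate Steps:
$E{\left(s,n \right)} = n + s$
$E^{2}{\left(2,K \right)} = \left(-5 + 2\right)^{2} = \left(-3\right)^{2} = 9$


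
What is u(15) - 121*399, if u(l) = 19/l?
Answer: -724166/15 ≈ -48278.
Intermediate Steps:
u(15) - 121*399 = 19/15 - 121*399 = 19*(1/15) - 48279 = 19/15 - 48279 = -724166/15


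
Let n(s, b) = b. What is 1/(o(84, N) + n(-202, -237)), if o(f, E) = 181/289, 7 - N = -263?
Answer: -289/68312 ≈ -0.0042306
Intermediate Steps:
N = 270 (N = 7 - 1*(-263) = 7 + 263 = 270)
o(f, E) = 181/289 (o(f, E) = 181*(1/289) = 181/289)
1/(o(84, N) + n(-202, -237)) = 1/(181/289 - 237) = 1/(-68312/289) = -289/68312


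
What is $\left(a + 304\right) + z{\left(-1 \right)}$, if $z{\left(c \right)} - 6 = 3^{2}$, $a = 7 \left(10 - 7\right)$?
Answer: $340$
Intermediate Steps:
$a = 21$ ($a = 7 \cdot 3 = 21$)
$z{\left(c \right)} = 15$ ($z{\left(c \right)} = 6 + 3^{2} = 6 + 9 = 15$)
$\left(a + 304\right) + z{\left(-1 \right)} = \left(21 + 304\right) + 15 = 325 + 15 = 340$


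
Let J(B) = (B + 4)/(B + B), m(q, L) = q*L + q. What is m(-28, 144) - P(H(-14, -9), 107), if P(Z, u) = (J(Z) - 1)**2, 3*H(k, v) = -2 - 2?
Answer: -4064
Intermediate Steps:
H(k, v) = -4/3 (H(k, v) = (-2 - 2)/3 = (1/3)*(-4) = -4/3)
m(q, L) = q + L*q (m(q, L) = L*q + q = q + L*q)
J(B) = (4 + B)/(2*B) (J(B) = (4 + B)/((2*B)) = (4 + B)*(1/(2*B)) = (4 + B)/(2*B))
P(Z, u) = (-1 + (4 + Z)/(2*Z))**2 (P(Z, u) = ((4 + Z)/(2*Z) - 1)**2 = (-1 + (4 + Z)/(2*Z))**2)
m(-28, 144) - P(H(-14, -9), 107) = -28*(1 + 144) - (-4 - 4/3)**2/(4*(-4/3)**2) = -28*145 - 9*(-16/3)**2/(4*16) = -4060 - 9*256/(4*16*9) = -4060 - 1*4 = -4060 - 4 = -4064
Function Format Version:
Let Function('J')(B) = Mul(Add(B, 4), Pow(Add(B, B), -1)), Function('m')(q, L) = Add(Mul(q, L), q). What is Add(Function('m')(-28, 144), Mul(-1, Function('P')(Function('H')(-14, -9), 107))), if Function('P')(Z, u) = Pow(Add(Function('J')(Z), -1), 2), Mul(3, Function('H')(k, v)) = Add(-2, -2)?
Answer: -4064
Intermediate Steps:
Function('H')(k, v) = Rational(-4, 3) (Function('H')(k, v) = Mul(Rational(1, 3), Add(-2, -2)) = Mul(Rational(1, 3), -4) = Rational(-4, 3))
Function('m')(q, L) = Add(q, Mul(L, q)) (Function('m')(q, L) = Add(Mul(L, q), q) = Add(q, Mul(L, q)))
Function('J')(B) = Mul(Rational(1, 2), Pow(B, -1), Add(4, B)) (Function('J')(B) = Mul(Add(4, B), Pow(Mul(2, B), -1)) = Mul(Add(4, B), Mul(Rational(1, 2), Pow(B, -1))) = Mul(Rational(1, 2), Pow(B, -1), Add(4, B)))
Function('P')(Z, u) = Pow(Add(-1, Mul(Rational(1, 2), Pow(Z, -1), Add(4, Z))), 2) (Function('P')(Z, u) = Pow(Add(Mul(Rational(1, 2), Pow(Z, -1), Add(4, Z)), -1), 2) = Pow(Add(-1, Mul(Rational(1, 2), Pow(Z, -1), Add(4, Z))), 2))
Add(Function('m')(-28, 144), Mul(-1, Function('P')(Function('H')(-14, -9), 107))) = Add(Mul(-28, Add(1, 144)), Mul(-1, Mul(Rational(1, 4), Pow(Rational(-4, 3), -2), Pow(Add(-4, Rational(-4, 3)), 2)))) = Add(Mul(-28, 145), Mul(-1, Mul(Rational(1, 4), Rational(9, 16), Pow(Rational(-16, 3), 2)))) = Add(-4060, Mul(-1, Mul(Rational(1, 4), Rational(9, 16), Rational(256, 9)))) = Add(-4060, Mul(-1, 4)) = Add(-4060, -4) = -4064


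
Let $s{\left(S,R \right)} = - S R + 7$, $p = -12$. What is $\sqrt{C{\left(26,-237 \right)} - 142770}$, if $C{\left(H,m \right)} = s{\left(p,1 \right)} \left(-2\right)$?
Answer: $2 i \sqrt{35702} \approx 377.9 i$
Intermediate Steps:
$s{\left(S,R \right)} = 7 - R S$ ($s{\left(S,R \right)} = - R S + 7 = 7 - R S$)
$C{\left(H,m \right)} = -38$ ($C{\left(H,m \right)} = \left(7 - 1 \left(-12\right)\right) \left(-2\right) = \left(7 + 12\right) \left(-2\right) = 19 \left(-2\right) = -38$)
$\sqrt{C{\left(26,-237 \right)} - 142770} = \sqrt{-38 - 142770} = \sqrt{-142808} = 2 i \sqrt{35702}$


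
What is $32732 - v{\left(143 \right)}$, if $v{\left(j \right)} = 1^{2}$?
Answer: $32731$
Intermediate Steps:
$v{\left(j \right)} = 1$
$32732 - v{\left(143 \right)} = 32732 - 1 = 32731$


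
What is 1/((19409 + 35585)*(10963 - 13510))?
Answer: -1/140069718 ≈ -7.1393e-9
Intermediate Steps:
1/((19409 + 35585)*(10963 - 13510)) = 1/(54994*(-2547)) = 1/(-140069718) = -1/140069718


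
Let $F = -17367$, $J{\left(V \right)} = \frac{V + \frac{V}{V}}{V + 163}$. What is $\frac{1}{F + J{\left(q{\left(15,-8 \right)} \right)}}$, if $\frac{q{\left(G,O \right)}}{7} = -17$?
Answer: $- \frac{22}{382133} \approx -5.7572 \cdot 10^{-5}$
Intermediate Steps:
$q{\left(G,O \right)} = -119$ ($q{\left(G,O \right)} = 7 \left(-17\right) = -119$)
$J{\left(V \right)} = \frac{1 + V}{163 + V}$ ($J{\left(V \right)} = \frac{V + 1}{163 + V} = \frac{1 + V}{163 + V}$)
$\frac{1}{F + J{\left(q{\left(15,-8 \right)} \right)}} = \frac{1}{-17367 + \frac{1 - 119}{163 - 119}} = \frac{1}{-17367 + \frac{1}{44} \left(-118\right)} = \frac{1}{-17367 - \frac{59}{22}} = \frac{1}{- \frac{382133}{22}} = - \frac{22}{382133}$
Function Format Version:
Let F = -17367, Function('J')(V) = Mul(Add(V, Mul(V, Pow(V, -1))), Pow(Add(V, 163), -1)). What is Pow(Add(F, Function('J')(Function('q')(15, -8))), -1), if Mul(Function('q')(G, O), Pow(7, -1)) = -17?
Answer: Rational(-22, 382133) ≈ -5.7572e-5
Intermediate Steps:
Function('q')(G, O) = -119 (Function('q')(G, O) = Mul(7, -17) = -119)
Function('J')(V) = Mul(Pow(Add(163, V), -1), Add(1, V)) (Function('J')(V) = Mul(Add(V, 1), Pow(Add(163, V), -1)) = Mul(Add(1, V), Pow(Add(163, V), -1)) = Mul(Pow(Add(163, V), -1), Add(1, V)))
Pow(Add(F, Function('J')(Function('q')(15, -8))), -1) = Pow(Add(-17367, Mul(Pow(Add(163, -119), -1), Add(1, -119))), -1) = Pow(Add(-17367, Mul(Pow(44, -1), -118)), -1) = Pow(Add(-17367, Mul(Rational(1, 44), -118)), -1) = Pow(Add(-17367, Rational(-59, 22)), -1) = Pow(Rational(-382133, 22), -1) = Rational(-22, 382133)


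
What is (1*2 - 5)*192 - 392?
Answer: -968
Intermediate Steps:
(1*2 - 5)*192 - 392 = (2 - 5)*192 - 392 = -3*192 - 392 = -576 - 392 = -968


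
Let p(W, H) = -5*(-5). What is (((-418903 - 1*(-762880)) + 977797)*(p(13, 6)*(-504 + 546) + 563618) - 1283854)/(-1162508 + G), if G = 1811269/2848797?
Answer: -2126234388234094866/3311747491607 ≈ -6.4203e+5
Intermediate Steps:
p(W, H) = 25
G = 1811269/2848797 (G = 1811269*(1/2848797) = 1811269/2848797 ≈ 0.63580)
(((-418903 - 1*(-762880)) + 977797)*(p(13, 6)*(-504 + 546) + 563618) - 1283854)/(-1162508 + G) = (((-418903 - 1*(-762880)) + 977797)*(25*(-504 + 546) + 563618) - 1283854)/(-1162508 + 1811269/2848797) = (((-418903 + 762880) + 977797)*(25*42 + 563618) - 1283854)/(-3311747491607/2848797) = ((343977 + 977797)*(1050 + 563618) - 1283854)*(-2848797/3311747491607) = (1321774*564668 - 1283854)*(-2848797/3311747491607) = (746363481032 - 1283854)*(-2848797/3311747491607) = 746362197178*(-2848797/3311747491607) = -2126234388234094866/3311747491607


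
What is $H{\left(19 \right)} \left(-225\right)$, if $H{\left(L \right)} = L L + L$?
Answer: $-85500$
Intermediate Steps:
$H{\left(L \right)} = L + L^{2}$ ($H{\left(L \right)} = L^{2} + L = L + L^{2}$)
$H{\left(19 \right)} \left(-225\right) = 19 \left(1 + 19\right) \left(-225\right) = 19 \cdot 20 \left(-225\right) = 380 \left(-225\right) = -85500$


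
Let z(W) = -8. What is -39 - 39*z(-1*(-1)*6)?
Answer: 273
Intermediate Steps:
-39 - 39*z(-1*(-1)*6) = -39 - 39*(-8) = -39 + 312 = 273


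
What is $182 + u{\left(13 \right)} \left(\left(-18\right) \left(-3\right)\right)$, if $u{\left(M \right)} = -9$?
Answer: $-304$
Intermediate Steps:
$182 + u{\left(13 \right)} \left(\left(-18\right) \left(-3\right)\right) = 182 - 9 \left(\left(-18\right) \left(-3\right)\right) = 182 - 486 = -304$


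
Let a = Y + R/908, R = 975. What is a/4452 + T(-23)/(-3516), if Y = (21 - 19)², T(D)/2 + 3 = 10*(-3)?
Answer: 23583139/1184427888 ≈ 0.019911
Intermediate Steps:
T(D) = -66 (T(D) = -6 + 2*(10*(-3)) = -6 + 2*(-30) = -6 - 60 = -66)
Y = 4 (Y = 2² = 4)
a = 4607/908 (a = 4 + 975/908 = 4607/908 ≈ 5.0738)
a/4452 + T(-23)/(-3516) = (4607/908)/4452 - 66/(-3516) = (4607/908)*(1/4452) - 66*(-1/3516) = 4607/4042416 + 11/586 = 23583139/1184427888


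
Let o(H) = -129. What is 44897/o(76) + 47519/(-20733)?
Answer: -104108828/297173 ≈ -350.33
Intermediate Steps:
44897/o(76) + 47519/(-20733) = 44897/(-129) + 47519/(-20733) = 44897*(-1/129) + 47519*(-1/20733) = -44897/129 - 47519/20733 = -104108828/297173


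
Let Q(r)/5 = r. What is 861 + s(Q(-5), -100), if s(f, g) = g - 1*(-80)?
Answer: 841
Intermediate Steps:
Q(r) = 5*r
s(f, g) = 80 + g (s(f, g) = g + 80 = 80 + g)
861 + s(Q(-5), -100) = 861 + (80 - 100) = 861 - 20 = 841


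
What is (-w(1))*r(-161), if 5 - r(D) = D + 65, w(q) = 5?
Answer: -505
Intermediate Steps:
r(D) = -60 - D (r(D) = 5 - (D + 65) = 5 - (65 + D) = 5 + (-65 - D) = -60 - D)
(-w(1))*r(-161) = (-1*5)*(-60 - 1*(-161)) = -5*(-60 + 161) = -5*101 = -505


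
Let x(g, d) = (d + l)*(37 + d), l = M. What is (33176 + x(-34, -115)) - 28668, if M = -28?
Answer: 15662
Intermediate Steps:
l = -28
x(g, d) = (-28 + d)*(37 + d) (x(g, d) = (d - 28)*(37 + d) = (-28 + d)*(37 + d))
(33176 + x(-34, -115)) - 28668 = (33176 + (-1036 + (-115)² + 9*(-115))) - 28668 = (33176 + (-1036 + 13225 - 1035)) - 28668 = (33176 + 11154) - 28668 = 44330 - 28668 = 15662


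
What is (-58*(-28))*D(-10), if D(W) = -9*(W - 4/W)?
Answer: 701568/5 ≈ 1.4031e+5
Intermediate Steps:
D(W) = -9*W + 36/W
(-58*(-28))*D(-10) = (-58*(-28))*(-9*(-10) + 36/(-10)) = 1624*(90 + 36*(-⅒)) = 1624*(90 - 18/5) = 1624*(432/5) = 701568/5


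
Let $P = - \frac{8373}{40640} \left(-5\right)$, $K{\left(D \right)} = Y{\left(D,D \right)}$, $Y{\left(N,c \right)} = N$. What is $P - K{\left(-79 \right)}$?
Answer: $\frac{650485}{8128} \approx 80.03$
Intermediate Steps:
$K{\left(D \right)} = D$
$P = \frac{8373}{8128}$ ($P = \left(-8373\right) \frac{1}{40640} \left(-5\right) = \left(- \frac{8373}{40640}\right) \left(-5\right) = \frac{8373}{8128} \approx 1.0301$)
$P - K{\left(-79 \right)} = \frac{8373}{8128} - -79 = \frac{8373}{8128} + 79 = \frac{650485}{8128}$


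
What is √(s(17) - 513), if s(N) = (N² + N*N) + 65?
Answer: √130 ≈ 11.402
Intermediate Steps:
s(N) = 65 + 2*N² (s(N) = (N² + N²) + 65 = 2*N² + 65 = 65 + 2*N²)
√(s(17) - 513) = √((65 + 2*17²) - 513) = √((65 + 2*289) - 513) = √((65 + 578) - 513) = √(643 - 513) = √130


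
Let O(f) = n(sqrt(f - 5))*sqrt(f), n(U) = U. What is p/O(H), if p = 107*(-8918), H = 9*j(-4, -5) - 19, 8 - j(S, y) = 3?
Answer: -5243*sqrt(546)/3 ≈ -40837.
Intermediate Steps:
j(S, y) = 5 (j(S, y) = 8 - 1*3 = 8 - 3 = 5)
H = 26 (H = 9*5 - 19 = 45 - 19 = 26)
p = -954226
O(f) = sqrt(f)*sqrt(-5 + f) (O(f) = sqrt(f - 5)*sqrt(f) = sqrt(-5 + f)*sqrt(f) = sqrt(f)*sqrt(-5 + f))
p/O(H) = -954226*sqrt(26)/(26*sqrt(-5 + 26)) = -954226*sqrt(546)/546 = -5243*sqrt(546)/3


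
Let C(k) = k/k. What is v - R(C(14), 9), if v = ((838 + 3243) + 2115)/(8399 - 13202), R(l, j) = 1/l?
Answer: -10999/4803 ≈ -2.2900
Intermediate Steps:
C(k) = 1
v = -6196/4803 (v = (4081 + 2115)/(-4803) = 6196*(-1/4803) = -6196/4803 ≈ -1.2900)
v - R(C(14), 9) = -6196/4803 - 1/1 = -6196/4803 - 1*1 = -6196/4803 - 1 = -10999/4803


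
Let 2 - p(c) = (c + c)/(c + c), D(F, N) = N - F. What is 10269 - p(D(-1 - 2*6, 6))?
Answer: 10268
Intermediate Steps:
p(c) = 1 (p(c) = 2 - (c + c)/(c + c) = 2 - 2*c/(2*c) = 2 - 2*c*1/(2*c) = 2 - 1*1 = 2 - 1 = 1)
10269 - p(D(-1 - 2*6, 6)) = 10269 - 1*1 = 10269 - 1 = 10268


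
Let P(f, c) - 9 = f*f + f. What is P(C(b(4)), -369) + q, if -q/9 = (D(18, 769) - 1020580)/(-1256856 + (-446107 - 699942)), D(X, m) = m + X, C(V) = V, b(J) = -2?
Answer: 17253818/2402905 ≈ 7.1804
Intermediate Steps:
P(f, c) = 9 + f + f² (P(f, c) = 9 + (f*f + f) = 9 + (f² + f) = 9 + (f + f²) = 9 + f + f²)
D(X, m) = X + m
q = -9178137/2402905 (q = -9*((18 + 769) - 1020580)/(-1256856 + (-446107 - 699942)) = -9*(787 - 1020580)/(-1256856 - 1146049) = -(-9178137)/(-2402905) = -(-9178137)*(-1)/2402905 = -9*1019793/2402905 = -9178137/2402905 ≈ -3.8196)
P(C(b(4)), -369) + q = (9 - 2 + (-2)²) - 9178137/2402905 = (9 - 2 + 4) - 9178137/2402905 = 11 - 9178137/2402905 = 17253818/2402905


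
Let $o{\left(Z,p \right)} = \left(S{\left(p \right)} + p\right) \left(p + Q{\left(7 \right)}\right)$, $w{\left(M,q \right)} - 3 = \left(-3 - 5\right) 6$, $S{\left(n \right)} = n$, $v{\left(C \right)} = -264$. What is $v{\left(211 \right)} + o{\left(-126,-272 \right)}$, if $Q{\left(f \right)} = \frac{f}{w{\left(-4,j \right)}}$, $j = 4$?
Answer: $\frac{6650488}{45} \approx 1.4779 \cdot 10^{5}$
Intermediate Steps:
$w{\left(M,q \right)} = -45$ ($w{\left(M,q \right)} = 3 + \left(-3 - 5\right) 6 = 3 - 48 = -45$)
$Q{\left(f \right)} = - \frac{f}{45}$ ($Q{\left(f \right)} = \frac{f}{-45} = f \left(- \frac{1}{45}\right) = - \frac{f}{45}$)
$o{\left(Z,p \right)} = 2 p \left(- \frac{7}{45} + p\right)$ ($o{\left(Z,p \right)} = \left(p + p\right) \left(p - \frac{7}{45}\right) = 2 p \left(p - \frac{7}{45}\right) = 2 p \left(- \frac{7}{45} + p\right)$)
$v{\left(211 \right)} + o{\left(-126,-272 \right)} = -264 + \frac{2}{45} \left(-272\right) \left(-7 + 45 \left(-272\right)\right) = -264 + \frac{2}{45} \left(-272\right) \left(-7 - 12240\right) = -264 + \frac{2}{45} \left(-272\right) \left(-12247\right) = -264 + \frac{6662368}{45} = \frac{6650488}{45}$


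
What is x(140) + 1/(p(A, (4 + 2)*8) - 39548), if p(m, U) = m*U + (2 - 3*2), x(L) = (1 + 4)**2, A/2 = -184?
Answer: 1430399/57216 ≈ 25.000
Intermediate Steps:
A = -368 (A = 2*(-184) = -368)
x(L) = 25 (x(L) = 5**2 = 25)
p(m, U) = -4 + U*m (p(m, U) = U*m + (2 - 6) = U*m - 4 = -4 + U*m)
x(140) + 1/(p(A, (4 + 2)*8) - 39548) = 25 + 1/((-4 + ((4 + 2)*8)*(-368)) - 39548) = 25 + 1/((-4 + (6*8)*(-368)) - 39548) = 25 + 1/((-4 + 48*(-368)) - 39548) = 25 + 1/((-4 - 17664) - 39548) = 25 + 1/(-17668 - 39548) = 25 + 1/(-57216) = 25 - 1/57216 = 1430399/57216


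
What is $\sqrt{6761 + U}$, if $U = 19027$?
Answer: $2 \sqrt{6447} \approx 160.59$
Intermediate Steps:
$\sqrt{6761 + U} = \sqrt{6761 + 19027} = \sqrt{25788} = 2 \sqrt{6447}$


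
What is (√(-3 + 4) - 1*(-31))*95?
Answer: 3040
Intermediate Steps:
(√(-3 + 4) - 1*(-31))*95 = (√1 + 31)*95 = (1 + 31)*95 = 32*95 = 3040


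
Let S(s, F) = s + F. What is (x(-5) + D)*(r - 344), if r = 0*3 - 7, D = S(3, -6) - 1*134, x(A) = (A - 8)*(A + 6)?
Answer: 52650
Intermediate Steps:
S(s, F) = F + s
x(A) = (-8 + A)*(6 + A)
D = -137 (D = (-6 + 3) - 1*134 = -3 - 134 = -137)
r = -7 (r = 0 - 7 = -7)
(x(-5) + D)*(r - 344) = ((-48 + (-5)**2 - 2*(-5)) - 137)*(-7 - 344) = ((-48 + 25 + 10) - 137)*(-351) = (-13 - 137)*(-351) = -150*(-351) = 52650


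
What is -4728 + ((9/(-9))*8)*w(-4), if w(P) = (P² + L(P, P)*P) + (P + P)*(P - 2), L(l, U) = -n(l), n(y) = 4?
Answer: -5368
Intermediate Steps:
L(l, U) = -4 (L(l, U) = -1*4 = -4)
w(P) = P² - 4*P + 2*P*(-2 + P) (w(P) = (P² - 4*P) + (P + P)*(P - 2) = (P² - 4*P) + (2*P)*(-2 + P) = (P² - 4*P) + 2*P*(-2 + P) = P² - 4*P + 2*P*(-2 + P))
-4728 + ((9/(-9))*8)*w(-4) = -4728 + ((9/(-9))*8)*(-4*(-8 + 3*(-4))) = -4728 + ((9*(-⅑))*8)*(-4*(-8 - 12)) = -4728 + (-1*8)*(-4*(-20)) = -4728 - 8*80 = -4728 - 640 = -5368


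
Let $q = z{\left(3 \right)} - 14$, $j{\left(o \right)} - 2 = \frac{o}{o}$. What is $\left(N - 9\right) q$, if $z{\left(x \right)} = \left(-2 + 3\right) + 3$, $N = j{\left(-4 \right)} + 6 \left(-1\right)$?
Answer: $120$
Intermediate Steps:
$j{\left(o \right)} = 3$ ($j{\left(o \right)} = 2 + \frac{o}{o} = 2 + 1 = 3$)
$N = -3$ ($N = 3 + 6 \left(-1\right) = 3 - 6 = -3$)
$z{\left(x \right)} = 4$ ($z{\left(x \right)} = 1 + 3 = 4$)
$q = -10$ ($q = 4 - 14 = -10$)
$\left(N - 9\right) q = \left(-3 - 9\right) \left(-10\right) = \left(-12\right) \left(-10\right) = 120$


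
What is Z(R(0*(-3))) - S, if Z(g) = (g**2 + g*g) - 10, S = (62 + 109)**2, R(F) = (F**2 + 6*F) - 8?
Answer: -29123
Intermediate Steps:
R(F) = -8 + F**2 + 6*F
S = 29241 (S = 171**2 = 29241)
Z(g) = -10 + 2*g**2 (Z(g) = (g**2 + g**2) - 10 = 2*g**2 - 10 = -10 + 2*g**2)
Z(R(0*(-3))) - S = (-10 + 2*(-8 + (0*(-3))**2 + 6*(0*(-3)))**2) - 1*29241 = (-10 + 2*(-8 + 0**2 + 6*0)**2) - 29241 = (-10 + 2*(-8 + 0 + 0)**2) - 29241 = (-10 + 2*(-8)**2) - 29241 = (-10 + 2*64) - 29241 = (-10 + 128) - 29241 = 118 - 29241 = -29123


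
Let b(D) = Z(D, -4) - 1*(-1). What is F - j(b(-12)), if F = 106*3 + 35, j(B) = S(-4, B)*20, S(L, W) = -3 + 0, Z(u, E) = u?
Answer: 413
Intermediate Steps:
b(D) = 1 + D (b(D) = D - 1*(-1) = D + 1 = 1 + D)
S(L, W) = -3
j(B) = -60 (j(B) = -3*20 = -60)
F = 353 (F = 318 + 35 = 353)
F - j(b(-12)) = 353 - 1*(-60) = 353 + 60 = 413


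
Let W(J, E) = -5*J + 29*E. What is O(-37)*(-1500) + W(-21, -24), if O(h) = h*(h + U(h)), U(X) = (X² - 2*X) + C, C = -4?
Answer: 77810409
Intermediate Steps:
U(X) = -4 + X² - 2*X (U(X) = (X² - 2*X) - 4 = -4 + X² - 2*X)
O(h) = h*(-4 + h² - h) (O(h) = h*(h + (-4 + h² - 2*h)) = h*(-4 + h² - h))
O(-37)*(-1500) + W(-21, -24) = -37*(-4 + (-37)² - 1*(-37))*(-1500) + (-5*(-21) + 29*(-24)) = -37*(-4 + 1369 + 37)*(-1500) + (105 - 696) = -37*1402*(-1500) - 591 = -51874*(-1500) - 591 = 77811000 - 591 = 77810409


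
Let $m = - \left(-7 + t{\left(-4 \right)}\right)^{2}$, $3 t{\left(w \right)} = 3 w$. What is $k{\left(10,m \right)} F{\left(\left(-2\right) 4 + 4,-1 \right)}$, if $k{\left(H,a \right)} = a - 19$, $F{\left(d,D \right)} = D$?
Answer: $140$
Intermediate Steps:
$t{\left(w \right)} = w$ ($t{\left(w \right)} = \frac{3 w}{3} = w$)
$m = -121$ ($m = - \left(-7 - 4\right)^{2} = - \left(-11\right)^{2} = \left(-1\right) 121 = -121$)
$k{\left(H,a \right)} = -19 + a$
$k{\left(10,m \right)} F{\left(\left(-2\right) 4 + 4,-1 \right)} = \left(-19 - 121\right) \left(-1\right) = \left(-140\right) \left(-1\right) = 140$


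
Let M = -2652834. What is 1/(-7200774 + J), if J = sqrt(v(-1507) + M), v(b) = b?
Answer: -7200774/51851148853417 - I*sqrt(2654341)/51851148853417 ≈ -1.3887e-7 - 3.1421e-11*I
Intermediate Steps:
J = I*sqrt(2654341) (J = sqrt(-1507 - 2652834) = sqrt(-2654341) = I*sqrt(2654341) ≈ 1629.2*I)
1/(-7200774 + J) = 1/(-7200774 + I*sqrt(2654341))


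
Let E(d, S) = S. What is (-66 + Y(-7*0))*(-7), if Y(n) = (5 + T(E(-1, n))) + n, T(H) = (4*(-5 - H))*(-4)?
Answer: -133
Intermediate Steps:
T(H) = 80 + 16*H (T(H) = (-20 - 4*H)*(-4) = 80 + 16*H)
Y(n) = 85 + 17*n (Y(n) = (5 + (80 + 16*n)) + n = (85 + 16*n) + n = 85 + 17*n)
(-66 + Y(-7*0))*(-7) = (-66 + (85 + 17*(-7*0)))*(-7) = (-66 + (85 + 17*0))*(-7) = (-66 + (85 + 0))*(-7) = (-66 + 85)*(-7) = 19*(-7) = -133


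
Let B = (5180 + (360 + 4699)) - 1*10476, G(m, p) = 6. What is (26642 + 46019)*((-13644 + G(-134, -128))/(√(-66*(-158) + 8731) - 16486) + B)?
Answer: -1554568185286787/90589679 + 2312218342*√391/90589679 ≈ -1.7160e+7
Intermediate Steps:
B = -237 (B = (5180 + 5059) - 10476 = 10239 - 10476 = -237)
(26642 + 46019)*((-13644 + G(-134, -128))/(√(-66*(-158) + 8731) - 16486) + B) = (26642 + 46019)*((-13644 + 6)/(√(-66*(-158) + 8731) - 16486) - 237) = 72661*(-13638/(√(10428 + 8731) - 16486) - 237) = 72661*(-13638/(√19159 - 16486) - 237) = 72661*(-13638/(7*√391 - 16486) - 237) = 72661*(-13638/(-16486 + 7*√391) - 237) = 72661*(-237 - 13638/(-16486 + 7*√391)) = -17220657 - 990950718/(-16486 + 7*√391)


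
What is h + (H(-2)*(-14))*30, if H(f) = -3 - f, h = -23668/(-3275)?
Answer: 1399168/3275 ≈ 427.23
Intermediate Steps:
h = 23668/3275 (h = -23668*(-1/3275) = 23668/3275 ≈ 7.2269)
h + (H(-2)*(-14))*30 = 23668/3275 + ((-3 - 1*(-2))*(-14))*30 = 23668/3275 + ((-3 + 2)*(-14))*30 = 23668/3275 - 1*(-14)*30 = 23668/3275 + 14*30 = 23668/3275 + 420 = 1399168/3275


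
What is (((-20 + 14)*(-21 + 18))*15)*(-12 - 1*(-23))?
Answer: 2970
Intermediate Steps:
(((-20 + 14)*(-21 + 18))*15)*(-12 - 1*(-23)) = (-6*(-3)*15)*(-12 + 23) = (18*15)*11 = 270*11 = 2970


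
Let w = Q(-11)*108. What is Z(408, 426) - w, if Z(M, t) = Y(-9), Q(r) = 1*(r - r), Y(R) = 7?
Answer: 7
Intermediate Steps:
Q(r) = 0 (Q(r) = 1*0 = 0)
Z(M, t) = 7
w = 0 (w = 0*108 = 0)
Z(408, 426) - w = 7 - 1*0 = 7 + 0 = 7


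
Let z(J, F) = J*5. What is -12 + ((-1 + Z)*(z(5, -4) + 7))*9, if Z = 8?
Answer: 2004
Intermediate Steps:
z(J, F) = 5*J
-12 + ((-1 + Z)*(z(5, -4) + 7))*9 = -12 + ((-1 + 8)*(5*5 + 7))*9 = -12 + (7*(25 + 7))*9 = -12 + (7*32)*9 = -12 + 224*9 = -12 + 2016 = 2004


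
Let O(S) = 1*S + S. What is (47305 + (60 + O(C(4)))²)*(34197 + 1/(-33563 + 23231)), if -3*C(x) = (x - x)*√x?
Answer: 17985927829715/10332 ≈ 1.7408e+9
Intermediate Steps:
C(x) = 0 (C(x) = -(x - x)*√x/3 = -0*√x = -⅓*0 = 0)
O(S) = 2*S (O(S) = S + S = 2*S)
(47305 + (60 + O(C(4)))²)*(34197 + 1/(-33563 + 23231)) = (47305 + (60 + 2*0)²)*(34197 + 1/(-33563 + 23231)) = (47305 + (60 + 0)²)*(34197 + 1/(-10332)) = (47305 + 60²)*(34197 - 1/10332) = (47305 + 3600)*(353323403/10332) = 50905*(353323403/10332) = 17985927829715/10332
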